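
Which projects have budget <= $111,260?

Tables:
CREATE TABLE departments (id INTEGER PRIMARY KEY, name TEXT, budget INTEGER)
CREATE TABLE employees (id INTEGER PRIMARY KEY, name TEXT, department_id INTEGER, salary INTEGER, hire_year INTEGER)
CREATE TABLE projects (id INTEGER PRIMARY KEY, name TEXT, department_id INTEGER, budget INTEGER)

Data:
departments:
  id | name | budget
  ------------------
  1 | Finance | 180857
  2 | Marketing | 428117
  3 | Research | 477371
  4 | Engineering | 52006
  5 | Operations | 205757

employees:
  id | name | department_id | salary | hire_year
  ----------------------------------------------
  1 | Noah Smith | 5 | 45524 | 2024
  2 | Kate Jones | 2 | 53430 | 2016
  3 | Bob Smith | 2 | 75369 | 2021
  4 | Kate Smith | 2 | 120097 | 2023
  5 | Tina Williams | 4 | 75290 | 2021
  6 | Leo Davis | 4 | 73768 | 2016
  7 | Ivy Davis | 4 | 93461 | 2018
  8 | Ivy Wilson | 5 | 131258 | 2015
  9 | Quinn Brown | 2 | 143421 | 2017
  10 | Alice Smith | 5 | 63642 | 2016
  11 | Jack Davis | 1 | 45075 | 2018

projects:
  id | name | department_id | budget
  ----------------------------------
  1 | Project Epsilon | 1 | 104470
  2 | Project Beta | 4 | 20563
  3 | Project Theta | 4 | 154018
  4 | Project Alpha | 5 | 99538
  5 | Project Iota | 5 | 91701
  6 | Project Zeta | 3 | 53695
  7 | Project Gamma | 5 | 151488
SELECT name, budget FROM projects WHERE budget <= 111260

Execution result:
name | budget
Project Epsilon | 104470
Project Beta | 20563
Project Alpha | 99538
Project Iota | 91701
Project Zeta | 53695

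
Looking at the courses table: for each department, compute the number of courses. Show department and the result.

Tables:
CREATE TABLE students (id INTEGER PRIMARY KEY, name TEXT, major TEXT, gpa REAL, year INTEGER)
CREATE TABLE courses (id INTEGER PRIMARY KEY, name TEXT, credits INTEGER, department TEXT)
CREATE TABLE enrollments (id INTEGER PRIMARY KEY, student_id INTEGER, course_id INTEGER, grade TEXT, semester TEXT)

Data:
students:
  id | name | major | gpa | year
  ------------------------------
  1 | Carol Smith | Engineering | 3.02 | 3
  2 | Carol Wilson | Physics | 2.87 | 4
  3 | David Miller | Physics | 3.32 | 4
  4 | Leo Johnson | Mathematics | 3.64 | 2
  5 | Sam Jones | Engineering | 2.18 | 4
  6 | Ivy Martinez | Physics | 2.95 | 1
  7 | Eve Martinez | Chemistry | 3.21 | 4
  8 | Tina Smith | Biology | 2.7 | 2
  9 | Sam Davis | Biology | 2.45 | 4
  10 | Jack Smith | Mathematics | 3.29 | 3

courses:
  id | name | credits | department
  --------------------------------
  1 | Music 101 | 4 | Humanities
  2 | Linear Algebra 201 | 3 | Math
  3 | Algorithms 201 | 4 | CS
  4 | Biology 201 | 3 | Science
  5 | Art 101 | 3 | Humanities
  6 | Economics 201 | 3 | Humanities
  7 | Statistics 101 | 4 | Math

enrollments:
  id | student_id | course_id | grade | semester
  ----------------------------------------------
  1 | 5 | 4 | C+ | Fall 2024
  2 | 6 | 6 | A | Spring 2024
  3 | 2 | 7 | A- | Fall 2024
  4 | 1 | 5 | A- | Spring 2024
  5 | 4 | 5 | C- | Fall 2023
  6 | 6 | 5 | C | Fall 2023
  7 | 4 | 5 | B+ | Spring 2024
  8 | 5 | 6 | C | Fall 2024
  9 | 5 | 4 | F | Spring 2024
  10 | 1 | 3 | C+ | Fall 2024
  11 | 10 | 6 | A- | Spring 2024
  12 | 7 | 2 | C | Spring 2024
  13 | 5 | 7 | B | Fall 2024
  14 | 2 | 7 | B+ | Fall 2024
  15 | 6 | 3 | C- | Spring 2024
SELECT department, COUNT(*) AS n FROM courses GROUP BY department

Execution result:
department | n
CS | 1
Humanities | 3
Math | 2
Science | 1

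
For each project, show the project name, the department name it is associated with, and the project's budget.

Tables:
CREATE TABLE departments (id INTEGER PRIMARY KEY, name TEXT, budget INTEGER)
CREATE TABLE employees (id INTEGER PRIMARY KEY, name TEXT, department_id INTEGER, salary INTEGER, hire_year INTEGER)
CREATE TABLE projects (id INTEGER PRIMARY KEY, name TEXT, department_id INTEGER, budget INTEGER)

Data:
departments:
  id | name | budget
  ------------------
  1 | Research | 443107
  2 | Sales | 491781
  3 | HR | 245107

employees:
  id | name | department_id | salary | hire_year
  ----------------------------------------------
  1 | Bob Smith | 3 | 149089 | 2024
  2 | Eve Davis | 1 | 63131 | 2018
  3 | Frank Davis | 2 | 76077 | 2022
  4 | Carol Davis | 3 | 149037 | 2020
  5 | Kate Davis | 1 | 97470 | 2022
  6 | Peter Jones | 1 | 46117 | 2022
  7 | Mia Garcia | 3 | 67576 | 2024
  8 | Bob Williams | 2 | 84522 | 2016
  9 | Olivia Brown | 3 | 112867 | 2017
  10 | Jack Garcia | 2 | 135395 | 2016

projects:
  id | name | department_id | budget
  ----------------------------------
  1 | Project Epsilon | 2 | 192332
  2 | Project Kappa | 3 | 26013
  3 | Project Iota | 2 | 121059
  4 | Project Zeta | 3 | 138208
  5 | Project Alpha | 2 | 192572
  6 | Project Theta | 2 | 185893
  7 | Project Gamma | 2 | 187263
SELECT c.name, p.name AS department, c.budget FROM projects c JOIN departments p ON c.department_id = p.id

Execution result:
name | department | budget
Project Epsilon | Sales | 192332
Project Kappa | HR | 26013
Project Iota | Sales | 121059
Project Zeta | HR | 138208
Project Alpha | Sales | 192572
Project Theta | Sales | 185893
Project Gamma | Sales | 187263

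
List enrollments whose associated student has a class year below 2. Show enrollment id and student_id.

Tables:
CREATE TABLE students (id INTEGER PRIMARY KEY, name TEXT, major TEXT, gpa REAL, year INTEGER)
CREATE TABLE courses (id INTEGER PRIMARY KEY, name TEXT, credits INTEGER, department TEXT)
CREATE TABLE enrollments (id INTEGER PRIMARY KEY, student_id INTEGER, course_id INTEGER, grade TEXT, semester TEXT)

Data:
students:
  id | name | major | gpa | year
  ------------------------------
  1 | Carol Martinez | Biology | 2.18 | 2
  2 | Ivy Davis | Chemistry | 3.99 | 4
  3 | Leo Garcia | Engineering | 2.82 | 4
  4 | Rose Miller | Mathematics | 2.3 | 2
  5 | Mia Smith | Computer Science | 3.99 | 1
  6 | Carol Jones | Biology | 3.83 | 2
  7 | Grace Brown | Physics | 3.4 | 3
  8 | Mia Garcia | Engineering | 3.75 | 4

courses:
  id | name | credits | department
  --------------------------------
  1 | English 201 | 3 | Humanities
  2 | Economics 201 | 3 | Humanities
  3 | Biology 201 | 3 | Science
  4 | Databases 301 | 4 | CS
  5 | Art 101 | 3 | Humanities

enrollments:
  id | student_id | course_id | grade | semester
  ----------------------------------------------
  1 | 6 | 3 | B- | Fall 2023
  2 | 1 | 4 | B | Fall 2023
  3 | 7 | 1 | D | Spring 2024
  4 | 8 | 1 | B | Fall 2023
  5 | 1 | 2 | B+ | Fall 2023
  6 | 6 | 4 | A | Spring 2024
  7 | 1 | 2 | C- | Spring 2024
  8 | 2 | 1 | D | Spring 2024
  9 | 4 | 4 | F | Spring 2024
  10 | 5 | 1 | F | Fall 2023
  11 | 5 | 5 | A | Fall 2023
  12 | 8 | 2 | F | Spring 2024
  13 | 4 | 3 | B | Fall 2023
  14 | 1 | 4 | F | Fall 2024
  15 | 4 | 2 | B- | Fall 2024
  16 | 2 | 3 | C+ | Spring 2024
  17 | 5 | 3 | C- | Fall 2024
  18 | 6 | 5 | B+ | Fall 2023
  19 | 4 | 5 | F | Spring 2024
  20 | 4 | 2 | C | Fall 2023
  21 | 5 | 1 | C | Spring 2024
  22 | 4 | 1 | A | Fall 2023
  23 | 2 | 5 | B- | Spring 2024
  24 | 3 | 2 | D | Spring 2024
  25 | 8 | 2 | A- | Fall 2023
SELECT id, student_id FROM enrollments WHERE student_id IN (SELECT id FROM students WHERE year < 2)

Execution result:
id | student_id
10 | 5
11 | 5
17 | 5
21 | 5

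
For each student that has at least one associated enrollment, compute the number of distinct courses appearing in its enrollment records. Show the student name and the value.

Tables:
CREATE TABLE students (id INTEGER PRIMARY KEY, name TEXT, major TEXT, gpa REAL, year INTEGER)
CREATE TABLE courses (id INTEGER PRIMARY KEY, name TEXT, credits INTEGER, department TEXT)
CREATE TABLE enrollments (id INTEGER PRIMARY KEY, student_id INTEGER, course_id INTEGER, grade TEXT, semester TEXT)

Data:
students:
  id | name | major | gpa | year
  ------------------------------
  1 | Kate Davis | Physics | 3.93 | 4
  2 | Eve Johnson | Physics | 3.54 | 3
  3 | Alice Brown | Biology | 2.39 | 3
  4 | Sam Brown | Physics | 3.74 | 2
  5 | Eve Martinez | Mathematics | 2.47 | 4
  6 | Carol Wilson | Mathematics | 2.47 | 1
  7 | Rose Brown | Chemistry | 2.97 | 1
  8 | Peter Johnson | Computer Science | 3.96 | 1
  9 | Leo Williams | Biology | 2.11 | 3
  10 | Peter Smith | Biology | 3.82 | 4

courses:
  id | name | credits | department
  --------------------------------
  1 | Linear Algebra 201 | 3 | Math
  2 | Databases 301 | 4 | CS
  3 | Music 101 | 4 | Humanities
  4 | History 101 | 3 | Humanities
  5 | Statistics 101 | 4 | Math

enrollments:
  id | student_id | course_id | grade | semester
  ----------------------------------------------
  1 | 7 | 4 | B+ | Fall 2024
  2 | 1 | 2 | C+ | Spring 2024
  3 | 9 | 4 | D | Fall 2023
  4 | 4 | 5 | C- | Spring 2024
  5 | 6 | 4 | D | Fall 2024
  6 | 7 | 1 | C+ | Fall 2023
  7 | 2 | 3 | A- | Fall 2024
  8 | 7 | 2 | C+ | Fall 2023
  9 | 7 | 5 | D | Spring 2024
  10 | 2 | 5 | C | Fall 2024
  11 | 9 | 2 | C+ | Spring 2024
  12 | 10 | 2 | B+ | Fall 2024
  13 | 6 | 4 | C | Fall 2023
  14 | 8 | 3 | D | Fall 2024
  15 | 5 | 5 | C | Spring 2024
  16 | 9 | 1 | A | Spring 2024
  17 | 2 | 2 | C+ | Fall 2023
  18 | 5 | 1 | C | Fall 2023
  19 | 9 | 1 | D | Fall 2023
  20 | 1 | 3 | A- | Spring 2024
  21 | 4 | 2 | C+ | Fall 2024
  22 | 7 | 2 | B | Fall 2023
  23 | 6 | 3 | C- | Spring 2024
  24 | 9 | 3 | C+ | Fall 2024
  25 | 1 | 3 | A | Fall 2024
SELECT p.name, COUNT(DISTINCT c.course_id) AS distinct_course_count FROM enrollments c JOIN students p ON c.student_id = p.id GROUP BY p.id, p.name

Execution result:
name | distinct_course_count
Kate Davis | 2
Eve Johnson | 3
Sam Brown | 2
Eve Martinez | 2
Carol Wilson | 2
Rose Brown | 4
Peter Johnson | 1
Leo Williams | 4
Peter Smith | 1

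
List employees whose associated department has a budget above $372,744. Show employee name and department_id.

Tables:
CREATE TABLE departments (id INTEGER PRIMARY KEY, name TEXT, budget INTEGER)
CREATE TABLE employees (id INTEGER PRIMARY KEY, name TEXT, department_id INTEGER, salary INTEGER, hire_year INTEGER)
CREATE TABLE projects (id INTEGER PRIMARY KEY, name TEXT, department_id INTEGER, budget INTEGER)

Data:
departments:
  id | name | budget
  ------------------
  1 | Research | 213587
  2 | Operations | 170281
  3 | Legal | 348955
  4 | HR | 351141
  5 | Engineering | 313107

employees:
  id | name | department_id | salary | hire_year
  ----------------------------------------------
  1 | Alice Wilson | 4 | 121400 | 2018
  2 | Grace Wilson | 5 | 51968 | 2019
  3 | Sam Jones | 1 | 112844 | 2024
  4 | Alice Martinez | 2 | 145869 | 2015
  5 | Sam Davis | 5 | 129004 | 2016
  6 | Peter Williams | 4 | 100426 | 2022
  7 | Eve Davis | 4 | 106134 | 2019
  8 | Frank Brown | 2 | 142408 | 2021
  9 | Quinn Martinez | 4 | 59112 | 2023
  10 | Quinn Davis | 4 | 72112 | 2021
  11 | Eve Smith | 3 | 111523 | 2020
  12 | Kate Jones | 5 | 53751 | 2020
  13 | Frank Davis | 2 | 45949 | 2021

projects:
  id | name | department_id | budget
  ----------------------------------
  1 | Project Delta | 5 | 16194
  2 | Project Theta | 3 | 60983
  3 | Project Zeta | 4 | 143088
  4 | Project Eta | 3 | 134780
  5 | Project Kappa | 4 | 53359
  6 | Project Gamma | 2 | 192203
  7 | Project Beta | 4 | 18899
SELECT name, department_id FROM employees WHERE department_id IN (SELECT id FROM departments WHERE budget > 372744)

Execution result:
(no rows)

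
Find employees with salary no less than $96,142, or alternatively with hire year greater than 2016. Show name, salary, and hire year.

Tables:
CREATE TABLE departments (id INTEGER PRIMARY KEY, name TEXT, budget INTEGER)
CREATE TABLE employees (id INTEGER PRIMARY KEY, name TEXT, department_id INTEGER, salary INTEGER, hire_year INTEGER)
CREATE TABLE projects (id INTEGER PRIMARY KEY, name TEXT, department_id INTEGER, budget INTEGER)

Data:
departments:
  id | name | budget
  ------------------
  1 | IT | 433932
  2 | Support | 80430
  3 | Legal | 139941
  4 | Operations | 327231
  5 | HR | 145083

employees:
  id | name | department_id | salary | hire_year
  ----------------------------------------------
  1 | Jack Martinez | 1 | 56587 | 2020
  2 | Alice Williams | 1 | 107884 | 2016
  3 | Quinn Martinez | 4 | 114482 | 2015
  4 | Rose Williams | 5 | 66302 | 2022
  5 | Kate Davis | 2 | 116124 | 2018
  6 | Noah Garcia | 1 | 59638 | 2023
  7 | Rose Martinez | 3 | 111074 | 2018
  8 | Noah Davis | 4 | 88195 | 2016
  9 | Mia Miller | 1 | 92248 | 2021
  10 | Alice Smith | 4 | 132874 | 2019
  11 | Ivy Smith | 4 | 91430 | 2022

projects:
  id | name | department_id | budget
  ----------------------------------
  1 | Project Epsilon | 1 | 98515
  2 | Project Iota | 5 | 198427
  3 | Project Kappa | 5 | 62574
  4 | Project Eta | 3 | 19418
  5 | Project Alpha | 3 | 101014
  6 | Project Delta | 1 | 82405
SELECT name, salary, hire_year FROM employees WHERE salary >= 96142 OR hire_year > 2016

Execution result:
name | salary | hire_year
Jack Martinez | 56587 | 2020
Alice Williams | 107884 | 2016
Quinn Martinez | 114482 | 2015
Rose Williams | 66302 | 2022
Kate Davis | 116124 | 2018
Noah Garcia | 59638 | 2023
Rose Martinez | 111074 | 2018
Mia Miller | 92248 | 2021
Alice Smith | 132874 | 2019
Ivy Smith | 91430 | 2022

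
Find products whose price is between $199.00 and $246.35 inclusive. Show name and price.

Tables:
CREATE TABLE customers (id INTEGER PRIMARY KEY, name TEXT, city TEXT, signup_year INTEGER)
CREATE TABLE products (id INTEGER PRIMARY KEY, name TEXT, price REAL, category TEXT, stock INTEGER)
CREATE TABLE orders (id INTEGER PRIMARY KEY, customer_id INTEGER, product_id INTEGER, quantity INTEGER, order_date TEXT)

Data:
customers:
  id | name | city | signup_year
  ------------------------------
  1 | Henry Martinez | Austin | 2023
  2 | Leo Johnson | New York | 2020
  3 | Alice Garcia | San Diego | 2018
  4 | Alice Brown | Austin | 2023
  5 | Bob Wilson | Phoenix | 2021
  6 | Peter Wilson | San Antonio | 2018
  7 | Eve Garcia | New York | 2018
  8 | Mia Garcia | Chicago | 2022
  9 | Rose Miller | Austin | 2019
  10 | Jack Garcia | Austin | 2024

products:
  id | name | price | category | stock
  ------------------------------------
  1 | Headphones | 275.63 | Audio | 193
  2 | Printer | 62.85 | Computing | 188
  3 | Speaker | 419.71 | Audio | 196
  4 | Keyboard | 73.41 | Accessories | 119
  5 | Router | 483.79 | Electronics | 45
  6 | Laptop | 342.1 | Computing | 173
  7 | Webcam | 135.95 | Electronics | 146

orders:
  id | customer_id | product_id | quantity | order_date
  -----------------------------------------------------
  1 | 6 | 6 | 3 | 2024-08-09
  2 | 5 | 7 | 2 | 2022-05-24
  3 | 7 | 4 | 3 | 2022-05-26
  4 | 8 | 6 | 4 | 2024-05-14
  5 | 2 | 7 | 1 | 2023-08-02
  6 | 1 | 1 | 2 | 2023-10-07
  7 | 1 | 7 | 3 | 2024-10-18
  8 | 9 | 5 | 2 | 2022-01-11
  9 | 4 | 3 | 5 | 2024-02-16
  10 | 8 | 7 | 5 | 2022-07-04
SELECT name, price FROM products WHERE price BETWEEN 199.0 AND 246.35

Execution result:
(no rows)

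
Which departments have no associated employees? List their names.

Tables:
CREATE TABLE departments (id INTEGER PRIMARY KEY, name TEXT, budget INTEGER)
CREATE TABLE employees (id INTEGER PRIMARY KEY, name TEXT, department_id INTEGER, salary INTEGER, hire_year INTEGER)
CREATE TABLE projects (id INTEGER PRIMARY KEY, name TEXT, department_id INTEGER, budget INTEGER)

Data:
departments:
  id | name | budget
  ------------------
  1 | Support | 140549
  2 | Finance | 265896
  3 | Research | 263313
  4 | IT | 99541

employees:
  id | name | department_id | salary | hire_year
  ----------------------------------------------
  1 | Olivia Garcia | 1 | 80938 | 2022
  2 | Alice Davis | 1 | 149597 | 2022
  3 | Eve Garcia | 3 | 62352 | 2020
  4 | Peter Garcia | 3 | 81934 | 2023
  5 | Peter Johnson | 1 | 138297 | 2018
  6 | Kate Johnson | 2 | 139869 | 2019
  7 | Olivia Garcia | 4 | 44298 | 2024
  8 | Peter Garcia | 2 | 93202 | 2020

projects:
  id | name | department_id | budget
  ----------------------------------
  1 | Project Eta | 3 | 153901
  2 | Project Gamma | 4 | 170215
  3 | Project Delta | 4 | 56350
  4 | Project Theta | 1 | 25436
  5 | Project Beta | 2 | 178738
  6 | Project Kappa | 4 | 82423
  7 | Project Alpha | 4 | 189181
SELECT p.name FROM departments p LEFT JOIN employees c ON c.department_id = p.id WHERE c.id IS NULL

Execution result:
(no rows)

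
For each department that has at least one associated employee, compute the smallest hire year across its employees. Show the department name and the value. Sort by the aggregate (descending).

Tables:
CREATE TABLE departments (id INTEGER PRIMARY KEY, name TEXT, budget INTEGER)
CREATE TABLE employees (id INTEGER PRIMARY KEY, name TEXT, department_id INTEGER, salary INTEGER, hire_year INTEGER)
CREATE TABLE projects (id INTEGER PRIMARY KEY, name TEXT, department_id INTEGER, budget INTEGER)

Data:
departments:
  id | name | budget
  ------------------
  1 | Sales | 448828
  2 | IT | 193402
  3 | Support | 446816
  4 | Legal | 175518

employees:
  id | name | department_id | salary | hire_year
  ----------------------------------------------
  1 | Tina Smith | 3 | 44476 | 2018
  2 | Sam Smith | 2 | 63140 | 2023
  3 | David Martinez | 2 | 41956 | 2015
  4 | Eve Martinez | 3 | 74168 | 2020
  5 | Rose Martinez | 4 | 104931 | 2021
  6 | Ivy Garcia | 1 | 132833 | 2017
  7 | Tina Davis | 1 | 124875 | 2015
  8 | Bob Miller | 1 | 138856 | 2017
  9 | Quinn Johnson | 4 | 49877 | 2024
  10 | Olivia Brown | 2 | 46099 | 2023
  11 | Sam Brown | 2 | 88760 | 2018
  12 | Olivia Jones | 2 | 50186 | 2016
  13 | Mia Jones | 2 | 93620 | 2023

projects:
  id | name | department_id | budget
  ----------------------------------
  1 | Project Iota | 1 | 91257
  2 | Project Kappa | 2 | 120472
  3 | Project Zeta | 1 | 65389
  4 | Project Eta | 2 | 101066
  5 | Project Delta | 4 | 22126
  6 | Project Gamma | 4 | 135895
SELECT p.name, MIN(c.hire_year) AS min_hire_year FROM employees c JOIN departments p ON c.department_id = p.id GROUP BY p.id, p.name ORDER BY min_hire_year DESC

Execution result:
name | min_hire_year
Legal | 2021
Support | 2018
Sales | 2015
IT | 2015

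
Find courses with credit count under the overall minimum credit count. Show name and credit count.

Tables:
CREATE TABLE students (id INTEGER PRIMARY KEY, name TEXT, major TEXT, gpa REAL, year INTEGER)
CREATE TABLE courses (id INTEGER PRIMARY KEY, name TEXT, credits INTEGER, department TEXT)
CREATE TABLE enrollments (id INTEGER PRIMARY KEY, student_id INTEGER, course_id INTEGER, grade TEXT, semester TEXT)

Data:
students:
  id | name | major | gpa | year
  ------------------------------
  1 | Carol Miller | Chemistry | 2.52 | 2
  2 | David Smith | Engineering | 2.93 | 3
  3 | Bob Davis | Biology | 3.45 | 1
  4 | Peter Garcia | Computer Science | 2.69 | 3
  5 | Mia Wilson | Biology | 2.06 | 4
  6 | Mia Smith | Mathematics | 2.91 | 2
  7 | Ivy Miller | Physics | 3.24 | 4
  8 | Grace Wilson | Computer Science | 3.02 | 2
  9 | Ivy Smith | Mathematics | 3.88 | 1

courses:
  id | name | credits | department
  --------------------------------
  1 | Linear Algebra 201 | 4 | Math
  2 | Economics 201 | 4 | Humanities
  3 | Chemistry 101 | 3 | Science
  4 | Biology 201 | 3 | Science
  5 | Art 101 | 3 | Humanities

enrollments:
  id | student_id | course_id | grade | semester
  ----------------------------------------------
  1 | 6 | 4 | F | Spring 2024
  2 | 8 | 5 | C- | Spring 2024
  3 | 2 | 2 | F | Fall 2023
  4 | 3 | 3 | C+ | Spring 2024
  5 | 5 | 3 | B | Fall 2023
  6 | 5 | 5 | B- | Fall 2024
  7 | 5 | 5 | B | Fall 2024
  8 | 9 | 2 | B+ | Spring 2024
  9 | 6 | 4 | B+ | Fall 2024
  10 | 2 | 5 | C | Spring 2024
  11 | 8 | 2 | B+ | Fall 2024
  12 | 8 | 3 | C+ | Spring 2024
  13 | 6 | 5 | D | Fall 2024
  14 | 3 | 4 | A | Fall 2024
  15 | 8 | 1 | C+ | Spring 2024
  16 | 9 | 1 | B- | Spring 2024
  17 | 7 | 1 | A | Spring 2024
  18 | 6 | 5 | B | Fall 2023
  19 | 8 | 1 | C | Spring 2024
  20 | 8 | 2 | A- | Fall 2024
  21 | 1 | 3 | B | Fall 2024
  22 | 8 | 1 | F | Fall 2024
SELECT name, credits FROM courses WHERE credits < (SELECT MIN(credits) FROM courses)

Execution result:
(no rows)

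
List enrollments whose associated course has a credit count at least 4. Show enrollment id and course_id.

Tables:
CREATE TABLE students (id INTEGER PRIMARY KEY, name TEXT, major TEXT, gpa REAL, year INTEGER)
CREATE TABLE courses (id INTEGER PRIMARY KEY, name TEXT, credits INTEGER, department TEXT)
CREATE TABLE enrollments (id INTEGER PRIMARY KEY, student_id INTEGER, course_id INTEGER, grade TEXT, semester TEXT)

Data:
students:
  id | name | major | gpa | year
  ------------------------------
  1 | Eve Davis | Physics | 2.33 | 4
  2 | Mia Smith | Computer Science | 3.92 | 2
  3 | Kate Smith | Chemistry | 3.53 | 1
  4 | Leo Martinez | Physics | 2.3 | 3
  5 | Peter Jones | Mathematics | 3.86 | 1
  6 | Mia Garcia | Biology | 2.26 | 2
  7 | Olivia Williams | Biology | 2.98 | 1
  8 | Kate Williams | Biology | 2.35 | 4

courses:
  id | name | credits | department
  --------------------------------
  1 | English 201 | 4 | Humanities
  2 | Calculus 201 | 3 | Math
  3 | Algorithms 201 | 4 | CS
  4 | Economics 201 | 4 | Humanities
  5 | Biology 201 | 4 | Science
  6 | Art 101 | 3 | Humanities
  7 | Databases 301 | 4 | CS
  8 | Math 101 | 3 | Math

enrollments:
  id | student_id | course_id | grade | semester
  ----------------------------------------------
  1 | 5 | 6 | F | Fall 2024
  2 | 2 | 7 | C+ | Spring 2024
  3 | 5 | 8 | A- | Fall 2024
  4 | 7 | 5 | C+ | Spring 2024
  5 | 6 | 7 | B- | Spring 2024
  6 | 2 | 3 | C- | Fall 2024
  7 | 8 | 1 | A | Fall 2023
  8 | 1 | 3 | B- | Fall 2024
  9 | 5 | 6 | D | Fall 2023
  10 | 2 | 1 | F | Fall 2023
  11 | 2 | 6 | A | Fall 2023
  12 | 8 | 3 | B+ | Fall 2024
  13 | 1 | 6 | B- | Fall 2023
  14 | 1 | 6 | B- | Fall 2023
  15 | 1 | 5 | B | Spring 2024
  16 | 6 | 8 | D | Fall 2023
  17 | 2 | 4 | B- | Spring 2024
SELECT id, course_id FROM enrollments WHERE course_id IN (SELECT id FROM courses WHERE credits >= 4)

Execution result:
id | course_id
2 | 7
4 | 5
5 | 7
6 | 3
7 | 1
8 | 3
10 | 1
12 | 3
15 | 5
17 | 4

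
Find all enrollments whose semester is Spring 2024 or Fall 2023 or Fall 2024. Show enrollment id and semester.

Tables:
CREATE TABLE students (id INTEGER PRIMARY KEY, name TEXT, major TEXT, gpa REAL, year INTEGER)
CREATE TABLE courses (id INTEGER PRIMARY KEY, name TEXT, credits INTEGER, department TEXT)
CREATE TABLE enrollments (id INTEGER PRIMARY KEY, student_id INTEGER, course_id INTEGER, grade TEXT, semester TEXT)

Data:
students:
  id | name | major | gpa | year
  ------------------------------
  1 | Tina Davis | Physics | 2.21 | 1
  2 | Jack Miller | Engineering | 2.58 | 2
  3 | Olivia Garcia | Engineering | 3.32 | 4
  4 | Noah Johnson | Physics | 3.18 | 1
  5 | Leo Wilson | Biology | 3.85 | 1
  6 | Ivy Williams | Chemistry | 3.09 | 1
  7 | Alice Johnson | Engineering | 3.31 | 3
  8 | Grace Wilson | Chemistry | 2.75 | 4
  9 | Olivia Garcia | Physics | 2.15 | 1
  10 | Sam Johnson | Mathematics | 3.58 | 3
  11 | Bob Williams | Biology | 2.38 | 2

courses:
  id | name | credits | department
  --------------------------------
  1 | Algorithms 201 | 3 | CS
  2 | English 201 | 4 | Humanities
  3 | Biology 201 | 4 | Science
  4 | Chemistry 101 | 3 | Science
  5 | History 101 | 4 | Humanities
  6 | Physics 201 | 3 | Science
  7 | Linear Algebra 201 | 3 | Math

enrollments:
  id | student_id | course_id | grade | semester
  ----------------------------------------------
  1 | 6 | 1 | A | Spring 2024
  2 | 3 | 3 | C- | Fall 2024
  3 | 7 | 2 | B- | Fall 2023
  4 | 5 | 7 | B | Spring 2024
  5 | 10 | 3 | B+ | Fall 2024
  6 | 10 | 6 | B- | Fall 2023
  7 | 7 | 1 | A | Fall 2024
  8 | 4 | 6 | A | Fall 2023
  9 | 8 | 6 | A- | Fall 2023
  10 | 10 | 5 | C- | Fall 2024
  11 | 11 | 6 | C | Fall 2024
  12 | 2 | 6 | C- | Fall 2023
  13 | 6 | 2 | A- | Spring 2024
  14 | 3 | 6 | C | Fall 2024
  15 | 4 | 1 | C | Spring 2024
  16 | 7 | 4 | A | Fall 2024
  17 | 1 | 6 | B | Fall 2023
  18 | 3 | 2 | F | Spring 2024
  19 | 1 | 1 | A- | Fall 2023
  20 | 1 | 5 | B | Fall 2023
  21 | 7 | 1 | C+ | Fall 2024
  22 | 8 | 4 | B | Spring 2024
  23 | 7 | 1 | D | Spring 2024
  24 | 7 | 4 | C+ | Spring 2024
SELECT id, semester FROM enrollments WHERE semester IN ('Spring 2024', 'Fall 2023', 'Fall 2024')

Execution result:
id | semester
1 | Spring 2024
2 | Fall 2024
3 | Fall 2023
4 | Spring 2024
5 | Fall 2024
6 | Fall 2023
7 | Fall 2024
8 | Fall 2023
9 | Fall 2023
10 | Fall 2024
11 | Fall 2024
12 | Fall 2023
13 | Spring 2024
14 | Fall 2024
15 | Spring 2024
16 | Fall 2024
17 | Fall 2023
18 | Spring 2024
19 | Fall 2023
20 | Fall 2023
21 | Fall 2024
22 | Spring 2024
23 | Spring 2024
24 | Spring 2024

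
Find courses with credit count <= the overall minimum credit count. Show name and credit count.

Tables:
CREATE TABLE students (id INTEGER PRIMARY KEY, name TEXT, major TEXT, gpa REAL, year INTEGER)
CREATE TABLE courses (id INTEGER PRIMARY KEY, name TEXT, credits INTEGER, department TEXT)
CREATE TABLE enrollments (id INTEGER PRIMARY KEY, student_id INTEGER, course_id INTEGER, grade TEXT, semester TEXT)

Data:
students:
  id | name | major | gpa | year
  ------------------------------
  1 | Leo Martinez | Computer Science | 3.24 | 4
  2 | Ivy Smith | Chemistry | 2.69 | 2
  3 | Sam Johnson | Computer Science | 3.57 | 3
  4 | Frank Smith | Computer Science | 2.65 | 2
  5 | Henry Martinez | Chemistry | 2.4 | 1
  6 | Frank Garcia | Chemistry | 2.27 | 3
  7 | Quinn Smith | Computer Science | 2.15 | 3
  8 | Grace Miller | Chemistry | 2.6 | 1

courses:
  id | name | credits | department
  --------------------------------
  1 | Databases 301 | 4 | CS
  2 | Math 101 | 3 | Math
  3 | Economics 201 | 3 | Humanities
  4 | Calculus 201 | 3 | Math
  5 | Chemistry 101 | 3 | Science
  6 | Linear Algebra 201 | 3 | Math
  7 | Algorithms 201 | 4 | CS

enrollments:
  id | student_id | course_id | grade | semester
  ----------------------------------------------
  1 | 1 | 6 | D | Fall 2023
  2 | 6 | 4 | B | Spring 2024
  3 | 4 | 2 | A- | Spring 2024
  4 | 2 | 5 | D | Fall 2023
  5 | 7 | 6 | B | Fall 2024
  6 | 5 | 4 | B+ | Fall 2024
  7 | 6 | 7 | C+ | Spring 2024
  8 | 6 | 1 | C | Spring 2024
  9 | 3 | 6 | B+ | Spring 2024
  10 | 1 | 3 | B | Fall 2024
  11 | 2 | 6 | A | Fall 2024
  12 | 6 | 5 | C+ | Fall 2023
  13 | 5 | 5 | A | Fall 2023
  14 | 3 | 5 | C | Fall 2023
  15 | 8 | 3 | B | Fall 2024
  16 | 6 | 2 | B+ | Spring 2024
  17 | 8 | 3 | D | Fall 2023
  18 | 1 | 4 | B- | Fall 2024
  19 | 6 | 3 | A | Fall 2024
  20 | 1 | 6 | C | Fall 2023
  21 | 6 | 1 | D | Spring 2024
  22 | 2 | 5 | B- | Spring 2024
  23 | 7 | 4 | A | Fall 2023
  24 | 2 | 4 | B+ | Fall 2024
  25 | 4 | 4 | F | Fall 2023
SELECT name, credits FROM courses WHERE credits <= (SELECT MIN(credits) FROM courses)

Execution result:
name | credits
Math 101 | 3
Economics 201 | 3
Calculus 201 | 3
Chemistry 101 | 3
Linear Algebra 201 | 3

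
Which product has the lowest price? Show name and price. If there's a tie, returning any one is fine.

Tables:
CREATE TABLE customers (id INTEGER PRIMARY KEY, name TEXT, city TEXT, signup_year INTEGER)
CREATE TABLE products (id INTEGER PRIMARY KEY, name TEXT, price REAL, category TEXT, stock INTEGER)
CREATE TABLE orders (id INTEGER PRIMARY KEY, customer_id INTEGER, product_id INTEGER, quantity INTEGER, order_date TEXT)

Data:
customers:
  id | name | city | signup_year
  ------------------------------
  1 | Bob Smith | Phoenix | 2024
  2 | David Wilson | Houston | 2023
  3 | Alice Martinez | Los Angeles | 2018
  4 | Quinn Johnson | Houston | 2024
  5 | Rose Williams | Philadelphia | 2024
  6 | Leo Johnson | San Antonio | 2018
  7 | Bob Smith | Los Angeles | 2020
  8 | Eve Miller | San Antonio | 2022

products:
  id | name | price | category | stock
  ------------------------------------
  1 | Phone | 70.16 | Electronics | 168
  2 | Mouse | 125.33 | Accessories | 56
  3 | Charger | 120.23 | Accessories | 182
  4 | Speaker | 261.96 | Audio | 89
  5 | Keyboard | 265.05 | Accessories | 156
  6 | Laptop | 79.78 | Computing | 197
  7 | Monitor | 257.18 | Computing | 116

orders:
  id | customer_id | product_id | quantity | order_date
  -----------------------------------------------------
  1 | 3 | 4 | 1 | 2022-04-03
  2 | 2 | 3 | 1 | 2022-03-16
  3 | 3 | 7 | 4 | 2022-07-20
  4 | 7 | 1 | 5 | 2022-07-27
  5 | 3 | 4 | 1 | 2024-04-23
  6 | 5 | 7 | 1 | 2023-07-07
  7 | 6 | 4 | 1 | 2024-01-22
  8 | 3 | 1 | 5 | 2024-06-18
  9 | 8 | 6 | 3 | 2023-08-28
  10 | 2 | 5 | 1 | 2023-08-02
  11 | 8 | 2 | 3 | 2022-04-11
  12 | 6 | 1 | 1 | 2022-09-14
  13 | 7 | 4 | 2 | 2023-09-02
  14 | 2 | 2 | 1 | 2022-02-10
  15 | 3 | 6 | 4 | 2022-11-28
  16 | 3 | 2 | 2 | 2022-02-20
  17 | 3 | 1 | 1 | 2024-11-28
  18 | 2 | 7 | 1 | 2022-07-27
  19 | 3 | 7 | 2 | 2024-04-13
SELECT name, price FROM products ORDER BY price ASC LIMIT 1

Execution result:
name | price
Phone | 70.16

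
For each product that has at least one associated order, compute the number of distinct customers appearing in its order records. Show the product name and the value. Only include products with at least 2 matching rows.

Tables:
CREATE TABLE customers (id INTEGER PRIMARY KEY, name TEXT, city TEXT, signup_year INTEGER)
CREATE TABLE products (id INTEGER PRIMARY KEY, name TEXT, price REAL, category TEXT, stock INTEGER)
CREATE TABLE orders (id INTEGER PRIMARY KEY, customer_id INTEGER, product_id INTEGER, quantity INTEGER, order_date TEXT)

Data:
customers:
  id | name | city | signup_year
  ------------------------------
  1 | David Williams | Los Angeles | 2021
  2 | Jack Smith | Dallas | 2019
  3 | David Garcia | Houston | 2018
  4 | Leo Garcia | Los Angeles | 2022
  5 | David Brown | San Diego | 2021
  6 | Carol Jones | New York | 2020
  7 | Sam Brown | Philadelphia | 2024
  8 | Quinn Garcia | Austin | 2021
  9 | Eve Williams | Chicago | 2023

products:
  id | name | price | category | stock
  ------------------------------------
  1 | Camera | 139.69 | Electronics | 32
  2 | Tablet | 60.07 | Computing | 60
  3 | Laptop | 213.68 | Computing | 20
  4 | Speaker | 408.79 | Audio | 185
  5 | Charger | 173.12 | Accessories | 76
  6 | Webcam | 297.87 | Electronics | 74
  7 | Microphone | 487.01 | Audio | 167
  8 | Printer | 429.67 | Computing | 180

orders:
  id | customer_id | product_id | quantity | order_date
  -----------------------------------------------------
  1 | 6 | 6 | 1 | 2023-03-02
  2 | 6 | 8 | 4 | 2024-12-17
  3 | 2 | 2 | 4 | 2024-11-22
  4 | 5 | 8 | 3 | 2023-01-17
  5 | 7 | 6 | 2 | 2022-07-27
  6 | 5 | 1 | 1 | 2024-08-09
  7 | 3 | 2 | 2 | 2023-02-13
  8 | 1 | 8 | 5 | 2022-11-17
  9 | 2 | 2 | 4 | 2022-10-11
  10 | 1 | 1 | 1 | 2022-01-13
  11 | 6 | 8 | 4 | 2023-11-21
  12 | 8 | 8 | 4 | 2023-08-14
SELECT p.name, COUNT(DISTINCT c.customer_id) AS distinct_customer_count FROM orders c JOIN products p ON c.product_id = p.id GROUP BY p.id, p.name HAVING COUNT(*) >= 2

Execution result:
name | distinct_customer_count
Camera | 2
Tablet | 2
Webcam | 2
Printer | 4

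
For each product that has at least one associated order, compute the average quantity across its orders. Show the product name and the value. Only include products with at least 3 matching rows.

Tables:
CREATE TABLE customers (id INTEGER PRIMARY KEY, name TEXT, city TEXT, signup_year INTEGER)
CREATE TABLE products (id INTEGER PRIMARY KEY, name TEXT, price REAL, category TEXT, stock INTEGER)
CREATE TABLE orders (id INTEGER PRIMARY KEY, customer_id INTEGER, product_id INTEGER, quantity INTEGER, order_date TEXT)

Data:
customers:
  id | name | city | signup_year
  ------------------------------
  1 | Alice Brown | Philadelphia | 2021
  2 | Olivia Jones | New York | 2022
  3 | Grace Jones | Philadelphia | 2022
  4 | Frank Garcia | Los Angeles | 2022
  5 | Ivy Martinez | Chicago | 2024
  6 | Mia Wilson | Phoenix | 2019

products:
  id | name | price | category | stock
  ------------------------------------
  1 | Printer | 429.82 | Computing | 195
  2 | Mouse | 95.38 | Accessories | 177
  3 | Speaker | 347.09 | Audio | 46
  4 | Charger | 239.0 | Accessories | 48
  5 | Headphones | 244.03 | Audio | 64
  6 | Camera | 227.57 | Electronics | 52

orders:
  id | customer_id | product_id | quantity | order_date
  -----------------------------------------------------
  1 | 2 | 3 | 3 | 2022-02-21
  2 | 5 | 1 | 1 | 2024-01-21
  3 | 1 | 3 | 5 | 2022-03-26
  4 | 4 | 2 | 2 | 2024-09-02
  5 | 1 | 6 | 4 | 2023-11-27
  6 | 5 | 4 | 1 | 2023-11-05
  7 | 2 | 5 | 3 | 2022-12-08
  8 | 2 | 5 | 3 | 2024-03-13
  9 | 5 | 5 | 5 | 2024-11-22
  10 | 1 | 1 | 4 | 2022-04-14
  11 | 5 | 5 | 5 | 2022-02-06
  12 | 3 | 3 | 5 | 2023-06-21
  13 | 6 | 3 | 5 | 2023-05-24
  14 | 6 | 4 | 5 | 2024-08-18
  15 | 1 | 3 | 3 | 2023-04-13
SELECT p.name, AVG(c.quantity) AS avg_quantity FROM orders c JOIN products p ON c.product_id = p.id GROUP BY p.id, p.name HAVING COUNT(*) >= 3

Execution result:
name | avg_quantity
Speaker | 4.20
Headphones | 4.00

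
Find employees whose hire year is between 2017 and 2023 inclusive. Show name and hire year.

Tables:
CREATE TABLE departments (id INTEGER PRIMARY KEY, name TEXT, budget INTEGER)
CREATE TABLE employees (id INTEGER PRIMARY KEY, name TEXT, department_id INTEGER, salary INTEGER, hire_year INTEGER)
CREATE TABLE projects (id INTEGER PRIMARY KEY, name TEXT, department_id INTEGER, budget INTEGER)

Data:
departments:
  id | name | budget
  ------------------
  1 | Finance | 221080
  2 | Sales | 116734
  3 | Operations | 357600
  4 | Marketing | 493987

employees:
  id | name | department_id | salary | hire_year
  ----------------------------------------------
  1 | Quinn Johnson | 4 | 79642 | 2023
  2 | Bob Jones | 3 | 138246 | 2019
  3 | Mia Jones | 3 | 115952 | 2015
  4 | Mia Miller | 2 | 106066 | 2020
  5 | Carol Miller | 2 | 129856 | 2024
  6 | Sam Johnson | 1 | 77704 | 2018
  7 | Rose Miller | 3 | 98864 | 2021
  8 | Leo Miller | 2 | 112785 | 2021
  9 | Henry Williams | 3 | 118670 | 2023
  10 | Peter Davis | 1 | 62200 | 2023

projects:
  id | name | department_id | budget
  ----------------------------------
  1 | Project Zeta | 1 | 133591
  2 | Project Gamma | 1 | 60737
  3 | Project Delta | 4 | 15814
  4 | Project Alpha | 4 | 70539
SELECT name, hire_year FROM employees WHERE hire_year BETWEEN 2017 AND 2023

Execution result:
name | hire_year
Quinn Johnson | 2023
Bob Jones | 2019
Mia Miller | 2020
Sam Johnson | 2018
Rose Miller | 2021
Leo Miller | 2021
Henry Williams | 2023
Peter Davis | 2023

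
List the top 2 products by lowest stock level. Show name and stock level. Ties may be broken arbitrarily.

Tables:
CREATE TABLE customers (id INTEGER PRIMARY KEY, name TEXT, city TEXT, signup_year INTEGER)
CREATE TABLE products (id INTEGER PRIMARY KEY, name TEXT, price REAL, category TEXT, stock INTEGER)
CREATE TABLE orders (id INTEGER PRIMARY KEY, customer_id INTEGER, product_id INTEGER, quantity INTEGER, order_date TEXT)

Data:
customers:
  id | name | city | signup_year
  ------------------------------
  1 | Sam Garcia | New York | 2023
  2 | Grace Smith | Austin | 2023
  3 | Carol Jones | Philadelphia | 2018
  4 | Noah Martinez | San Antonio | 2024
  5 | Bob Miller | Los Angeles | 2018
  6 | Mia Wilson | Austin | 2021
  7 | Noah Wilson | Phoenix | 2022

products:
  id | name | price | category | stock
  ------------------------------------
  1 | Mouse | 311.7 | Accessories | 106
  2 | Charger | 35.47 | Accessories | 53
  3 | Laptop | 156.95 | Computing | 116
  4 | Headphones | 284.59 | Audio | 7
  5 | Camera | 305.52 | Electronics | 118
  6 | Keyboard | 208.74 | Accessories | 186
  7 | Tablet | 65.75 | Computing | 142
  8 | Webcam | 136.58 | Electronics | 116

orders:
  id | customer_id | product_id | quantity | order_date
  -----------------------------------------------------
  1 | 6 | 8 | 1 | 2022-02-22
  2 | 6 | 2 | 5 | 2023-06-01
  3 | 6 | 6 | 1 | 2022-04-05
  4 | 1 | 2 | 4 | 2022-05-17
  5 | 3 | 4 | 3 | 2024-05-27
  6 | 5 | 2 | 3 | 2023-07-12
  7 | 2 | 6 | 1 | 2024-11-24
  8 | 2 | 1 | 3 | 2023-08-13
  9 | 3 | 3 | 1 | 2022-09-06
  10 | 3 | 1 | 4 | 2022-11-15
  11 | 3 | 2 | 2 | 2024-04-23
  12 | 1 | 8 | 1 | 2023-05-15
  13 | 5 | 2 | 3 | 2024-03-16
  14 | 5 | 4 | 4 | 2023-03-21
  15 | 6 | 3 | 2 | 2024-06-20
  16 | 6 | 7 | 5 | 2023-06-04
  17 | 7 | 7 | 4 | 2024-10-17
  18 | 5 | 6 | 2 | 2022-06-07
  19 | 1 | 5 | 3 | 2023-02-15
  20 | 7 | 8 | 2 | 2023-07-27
SELECT name, stock FROM products ORDER BY stock ASC LIMIT 2

Execution result:
name | stock
Headphones | 7
Charger | 53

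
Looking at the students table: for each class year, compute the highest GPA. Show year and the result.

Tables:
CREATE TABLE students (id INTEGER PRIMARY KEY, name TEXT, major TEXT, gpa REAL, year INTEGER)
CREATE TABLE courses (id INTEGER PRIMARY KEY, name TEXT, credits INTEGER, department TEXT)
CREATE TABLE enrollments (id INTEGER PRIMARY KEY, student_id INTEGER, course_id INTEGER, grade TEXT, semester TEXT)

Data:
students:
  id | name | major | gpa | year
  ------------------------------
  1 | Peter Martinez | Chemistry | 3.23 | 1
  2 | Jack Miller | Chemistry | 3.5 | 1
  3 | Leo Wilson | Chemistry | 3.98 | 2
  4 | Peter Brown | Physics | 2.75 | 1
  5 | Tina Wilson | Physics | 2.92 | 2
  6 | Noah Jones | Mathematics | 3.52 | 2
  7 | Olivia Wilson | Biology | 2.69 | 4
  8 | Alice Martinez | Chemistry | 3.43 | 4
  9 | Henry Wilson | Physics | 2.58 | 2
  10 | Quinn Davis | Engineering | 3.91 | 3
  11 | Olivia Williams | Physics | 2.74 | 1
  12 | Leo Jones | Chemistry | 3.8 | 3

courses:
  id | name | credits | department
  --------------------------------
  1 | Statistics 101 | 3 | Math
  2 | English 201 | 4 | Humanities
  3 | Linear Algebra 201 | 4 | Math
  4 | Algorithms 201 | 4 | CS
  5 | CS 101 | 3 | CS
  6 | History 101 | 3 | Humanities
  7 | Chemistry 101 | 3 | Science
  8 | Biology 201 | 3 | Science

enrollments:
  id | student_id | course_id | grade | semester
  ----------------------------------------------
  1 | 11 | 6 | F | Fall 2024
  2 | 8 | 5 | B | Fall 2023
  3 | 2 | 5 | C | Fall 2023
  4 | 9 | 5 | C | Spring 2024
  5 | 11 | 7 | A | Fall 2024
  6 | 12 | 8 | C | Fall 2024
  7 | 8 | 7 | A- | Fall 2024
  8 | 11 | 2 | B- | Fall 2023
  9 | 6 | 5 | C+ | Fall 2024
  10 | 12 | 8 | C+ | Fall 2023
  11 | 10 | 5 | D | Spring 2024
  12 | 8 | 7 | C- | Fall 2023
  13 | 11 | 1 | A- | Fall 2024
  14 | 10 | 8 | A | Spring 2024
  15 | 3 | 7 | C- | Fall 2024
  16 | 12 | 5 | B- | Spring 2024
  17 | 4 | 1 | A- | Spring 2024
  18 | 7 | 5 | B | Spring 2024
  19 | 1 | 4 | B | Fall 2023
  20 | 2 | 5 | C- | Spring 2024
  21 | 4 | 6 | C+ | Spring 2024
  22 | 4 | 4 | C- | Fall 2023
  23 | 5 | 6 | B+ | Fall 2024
SELECT year, MAX(gpa) AS max_gpa FROM students GROUP BY year

Execution result:
year | max_gpa
1 | 3.50
2 | 3.98
3 | 3.91
4 | 3.43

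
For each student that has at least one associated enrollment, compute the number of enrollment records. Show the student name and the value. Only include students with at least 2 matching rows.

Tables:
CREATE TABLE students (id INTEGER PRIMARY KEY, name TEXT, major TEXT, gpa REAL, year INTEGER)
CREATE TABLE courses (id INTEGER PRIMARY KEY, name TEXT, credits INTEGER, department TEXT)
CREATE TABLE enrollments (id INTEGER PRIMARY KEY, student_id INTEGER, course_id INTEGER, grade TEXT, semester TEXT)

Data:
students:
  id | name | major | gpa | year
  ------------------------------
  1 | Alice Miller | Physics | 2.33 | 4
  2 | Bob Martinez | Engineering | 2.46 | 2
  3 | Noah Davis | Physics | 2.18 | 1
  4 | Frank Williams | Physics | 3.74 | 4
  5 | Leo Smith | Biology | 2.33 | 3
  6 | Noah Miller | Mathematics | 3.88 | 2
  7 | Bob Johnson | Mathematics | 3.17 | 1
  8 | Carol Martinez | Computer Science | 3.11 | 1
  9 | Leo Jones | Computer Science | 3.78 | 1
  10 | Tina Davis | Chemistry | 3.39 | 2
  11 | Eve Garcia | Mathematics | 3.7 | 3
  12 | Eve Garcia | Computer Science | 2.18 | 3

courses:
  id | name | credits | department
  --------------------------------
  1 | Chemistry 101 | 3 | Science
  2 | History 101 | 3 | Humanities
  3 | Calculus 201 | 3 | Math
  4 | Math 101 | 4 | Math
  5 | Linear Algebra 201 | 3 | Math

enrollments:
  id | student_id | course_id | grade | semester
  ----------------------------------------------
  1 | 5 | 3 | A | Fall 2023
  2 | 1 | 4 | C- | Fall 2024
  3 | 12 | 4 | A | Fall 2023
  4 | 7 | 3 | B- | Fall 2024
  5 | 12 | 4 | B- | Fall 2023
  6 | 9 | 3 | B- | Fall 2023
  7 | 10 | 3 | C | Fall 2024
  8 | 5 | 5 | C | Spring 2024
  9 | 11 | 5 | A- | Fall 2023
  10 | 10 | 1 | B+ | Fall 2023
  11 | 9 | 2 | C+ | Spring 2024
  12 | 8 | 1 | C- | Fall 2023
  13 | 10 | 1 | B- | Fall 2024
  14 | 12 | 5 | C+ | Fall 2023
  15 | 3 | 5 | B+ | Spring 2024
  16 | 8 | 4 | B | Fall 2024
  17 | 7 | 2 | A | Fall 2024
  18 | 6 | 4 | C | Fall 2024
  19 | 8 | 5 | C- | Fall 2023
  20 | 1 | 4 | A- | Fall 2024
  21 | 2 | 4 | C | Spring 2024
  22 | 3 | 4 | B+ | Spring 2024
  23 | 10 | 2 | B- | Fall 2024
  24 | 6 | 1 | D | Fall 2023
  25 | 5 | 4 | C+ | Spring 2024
SELECT p.name, COUNT(*) AS n FROM enrollments c JOIN students p ON c.student_id = p.id GROUP BY p.id, p.name HAVING COUNT(*) >= 2

Execution result:
name | n
Alice Miller | 2
Noah Davis | 2
Leo Smith | 3
Noah Miller | 2
Bob Johnson | 2
Carol Martinez | 3
Leo Jones | 2
Tina Davis | 4
Eve Garcia | 3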